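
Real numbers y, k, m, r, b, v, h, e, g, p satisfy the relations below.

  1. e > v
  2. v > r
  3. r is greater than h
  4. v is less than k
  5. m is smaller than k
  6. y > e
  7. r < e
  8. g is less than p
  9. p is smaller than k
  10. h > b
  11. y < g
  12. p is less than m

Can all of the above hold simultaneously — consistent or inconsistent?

consistent

The single ordering b < h < r < v < e < y < g < p < m < k satisfies every listed relation, so no contradiction arises.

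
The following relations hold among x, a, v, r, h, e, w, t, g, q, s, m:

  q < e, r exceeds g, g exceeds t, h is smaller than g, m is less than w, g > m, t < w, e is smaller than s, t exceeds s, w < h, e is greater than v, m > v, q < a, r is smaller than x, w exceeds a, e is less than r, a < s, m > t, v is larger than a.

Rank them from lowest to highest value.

q < a < v < e < s < t < m < w < h < g < r < x

Nothing is placed below q, so it is least; from there q < a; a < v; v < e; e < s; s < t; t < m; m < w; w < h; h < g; g < r; r < x, each given directly.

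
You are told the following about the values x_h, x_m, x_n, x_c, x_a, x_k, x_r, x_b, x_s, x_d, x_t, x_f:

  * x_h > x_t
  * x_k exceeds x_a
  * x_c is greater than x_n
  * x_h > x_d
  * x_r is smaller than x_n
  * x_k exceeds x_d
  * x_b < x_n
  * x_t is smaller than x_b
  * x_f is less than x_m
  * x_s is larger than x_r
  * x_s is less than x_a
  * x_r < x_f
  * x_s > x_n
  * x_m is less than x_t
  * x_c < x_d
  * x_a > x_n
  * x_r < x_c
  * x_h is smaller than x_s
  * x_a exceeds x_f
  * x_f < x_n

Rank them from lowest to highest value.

The consecutive links are each given: x_r < x_f; x_f < x_m; x_m < x_t; x_t < x_b; x_b < x_n; x_n < x_c; x_c < x_d; x_d < x_h; x_h < x_s; x_s < x_a; x_a < x_k.

x_r < x_f < x_m < x_t < x_b < x_n < x_c < x_d < x_h < x_s < x_a < x_k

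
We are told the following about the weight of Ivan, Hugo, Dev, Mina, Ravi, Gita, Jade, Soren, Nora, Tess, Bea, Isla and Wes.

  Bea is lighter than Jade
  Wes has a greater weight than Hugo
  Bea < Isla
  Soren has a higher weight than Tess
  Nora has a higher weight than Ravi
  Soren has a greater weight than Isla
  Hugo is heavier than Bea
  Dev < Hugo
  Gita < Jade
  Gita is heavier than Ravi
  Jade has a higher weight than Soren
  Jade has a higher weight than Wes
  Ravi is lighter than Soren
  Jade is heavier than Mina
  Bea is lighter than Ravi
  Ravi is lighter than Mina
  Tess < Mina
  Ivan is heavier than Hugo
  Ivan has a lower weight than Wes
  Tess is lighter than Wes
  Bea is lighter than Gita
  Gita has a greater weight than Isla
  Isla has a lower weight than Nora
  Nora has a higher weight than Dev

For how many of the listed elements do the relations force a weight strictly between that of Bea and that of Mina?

Chaining upward from Bea reaches: Ravi, Isla, Gita, Hugo, Soren, Ivan, Wes, Jade, Nora.
Chaining downward from Mina reaches: Ravi, Tess.
Strictly between Bea and Mina are those in both lists: Ravi — 1 element.

1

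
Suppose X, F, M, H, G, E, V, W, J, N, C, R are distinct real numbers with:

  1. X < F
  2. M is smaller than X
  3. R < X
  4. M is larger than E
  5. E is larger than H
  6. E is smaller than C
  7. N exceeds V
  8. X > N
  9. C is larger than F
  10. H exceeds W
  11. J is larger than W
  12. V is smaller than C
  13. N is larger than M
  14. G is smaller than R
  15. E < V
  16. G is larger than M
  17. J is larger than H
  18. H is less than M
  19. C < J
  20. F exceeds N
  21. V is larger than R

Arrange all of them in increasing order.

Each adjacent pair is fixed by a given relation: W < H; H < E; E < M; M < G; G < R; R < V; V < N; N < X; X < F; F < C; C < J. Chaining them end to end gives the full order.

W < H < E < M < G < R < V < N < X < F < C < J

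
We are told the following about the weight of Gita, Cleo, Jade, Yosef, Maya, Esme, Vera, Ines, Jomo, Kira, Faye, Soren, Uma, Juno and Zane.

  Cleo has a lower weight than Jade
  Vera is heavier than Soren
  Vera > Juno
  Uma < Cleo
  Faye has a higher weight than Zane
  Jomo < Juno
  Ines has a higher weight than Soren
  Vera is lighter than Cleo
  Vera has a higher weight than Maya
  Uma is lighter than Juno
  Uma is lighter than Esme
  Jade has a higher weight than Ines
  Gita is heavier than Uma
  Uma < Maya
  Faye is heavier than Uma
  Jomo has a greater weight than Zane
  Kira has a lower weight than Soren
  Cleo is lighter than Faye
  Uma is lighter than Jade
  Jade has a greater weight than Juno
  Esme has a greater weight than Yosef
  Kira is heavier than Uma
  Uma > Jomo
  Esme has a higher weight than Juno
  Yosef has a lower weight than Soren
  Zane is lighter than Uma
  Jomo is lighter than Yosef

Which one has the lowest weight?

Jomo is not least since Zane < Jomo; Uma is not least since Zane < Uma; Yosef is not least since Jomo < Yosef; Kira is not least since Uma < Kira; Soren is not least since Kira < Soren; Juno is not least since Jomo < Juno; Maya is not least since Uma < Maya; Vera is not least since Juno < Vera; Cleo is not least since Vera < Cleo; Faye is not least since Cleo < Faye; Esme is not least since Uma < Esme; Ines is not least since Soren < Ines; Gita is not least since Uma < Gita; Jade is not least since Cleo < Jade.
Only Zane has nothing below it, so Zane is the lowest weight.

Zane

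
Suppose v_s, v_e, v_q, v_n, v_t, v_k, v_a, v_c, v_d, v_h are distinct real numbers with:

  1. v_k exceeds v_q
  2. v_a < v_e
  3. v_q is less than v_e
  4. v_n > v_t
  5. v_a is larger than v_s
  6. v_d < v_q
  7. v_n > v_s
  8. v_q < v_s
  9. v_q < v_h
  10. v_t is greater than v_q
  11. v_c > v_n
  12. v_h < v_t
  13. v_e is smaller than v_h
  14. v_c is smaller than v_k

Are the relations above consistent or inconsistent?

Every relation is compatible with v_d < v_q < v_s < v_a < v_e < v_h < v_t < v_n < v_c < v_k; the set is consistent.

consistent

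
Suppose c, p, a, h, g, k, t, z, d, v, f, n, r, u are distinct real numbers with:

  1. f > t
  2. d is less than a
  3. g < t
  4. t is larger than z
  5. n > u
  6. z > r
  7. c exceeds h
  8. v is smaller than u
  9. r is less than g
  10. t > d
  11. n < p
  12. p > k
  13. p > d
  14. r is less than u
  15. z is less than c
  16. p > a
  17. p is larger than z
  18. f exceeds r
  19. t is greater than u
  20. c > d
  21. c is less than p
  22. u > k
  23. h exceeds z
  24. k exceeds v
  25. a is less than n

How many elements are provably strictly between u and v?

The relations place v below u. An element lies strictly between them when it is forced above v and also forced below u.
Above v: {k, n, t, p, f}. Below u: {r, k}.
Intersection: {k} — 1.

1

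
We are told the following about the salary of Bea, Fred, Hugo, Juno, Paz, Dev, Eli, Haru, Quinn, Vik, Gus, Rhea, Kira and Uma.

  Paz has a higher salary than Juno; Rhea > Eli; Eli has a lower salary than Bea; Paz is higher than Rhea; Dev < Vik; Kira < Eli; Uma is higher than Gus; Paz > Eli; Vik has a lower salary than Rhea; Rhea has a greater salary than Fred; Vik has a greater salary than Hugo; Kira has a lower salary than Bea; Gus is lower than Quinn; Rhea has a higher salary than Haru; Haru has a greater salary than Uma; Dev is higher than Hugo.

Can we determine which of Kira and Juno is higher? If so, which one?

undetermined

Following every chain through Juno: above Juno we get Paz.
Kira is not reached, and no chain runs the other way from Kira to Juno.
So the given relations leave the order of Juno and Kira undetermined.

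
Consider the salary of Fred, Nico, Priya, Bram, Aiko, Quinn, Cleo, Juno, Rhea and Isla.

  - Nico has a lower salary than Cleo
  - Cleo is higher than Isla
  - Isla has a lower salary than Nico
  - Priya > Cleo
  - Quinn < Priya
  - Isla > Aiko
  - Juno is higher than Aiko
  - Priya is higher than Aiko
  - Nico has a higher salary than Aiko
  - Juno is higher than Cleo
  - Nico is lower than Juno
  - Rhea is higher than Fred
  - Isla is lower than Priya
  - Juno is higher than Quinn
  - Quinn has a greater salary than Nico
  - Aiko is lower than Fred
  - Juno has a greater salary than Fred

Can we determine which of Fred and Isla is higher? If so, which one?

Following every chain through Fred: above Fred we get Rhea, Juno; below Fred we get Aiko.
Isla is not reached, and no chain runs the other way from Isla to Fred.
So the given relations leave the order of Fred and Isla undetermined.

undetermined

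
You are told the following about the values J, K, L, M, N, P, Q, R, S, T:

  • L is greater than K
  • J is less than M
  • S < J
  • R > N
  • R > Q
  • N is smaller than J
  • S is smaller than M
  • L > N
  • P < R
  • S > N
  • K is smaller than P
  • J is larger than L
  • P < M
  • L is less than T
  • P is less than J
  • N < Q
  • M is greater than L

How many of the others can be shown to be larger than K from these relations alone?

6

From K the given relations immediately reach P, L.
From those, J, T, R, M — 6 in total.
No other element is forced above K by the given relations, so the count is 6.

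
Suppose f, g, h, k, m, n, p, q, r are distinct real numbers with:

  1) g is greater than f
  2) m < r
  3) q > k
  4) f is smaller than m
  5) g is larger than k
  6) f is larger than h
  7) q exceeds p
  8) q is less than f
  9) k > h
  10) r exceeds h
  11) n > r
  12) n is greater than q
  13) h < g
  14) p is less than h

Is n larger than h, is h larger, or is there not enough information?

n

Following the relations from h: h < k < q < f < m < r < n.
So n is larger.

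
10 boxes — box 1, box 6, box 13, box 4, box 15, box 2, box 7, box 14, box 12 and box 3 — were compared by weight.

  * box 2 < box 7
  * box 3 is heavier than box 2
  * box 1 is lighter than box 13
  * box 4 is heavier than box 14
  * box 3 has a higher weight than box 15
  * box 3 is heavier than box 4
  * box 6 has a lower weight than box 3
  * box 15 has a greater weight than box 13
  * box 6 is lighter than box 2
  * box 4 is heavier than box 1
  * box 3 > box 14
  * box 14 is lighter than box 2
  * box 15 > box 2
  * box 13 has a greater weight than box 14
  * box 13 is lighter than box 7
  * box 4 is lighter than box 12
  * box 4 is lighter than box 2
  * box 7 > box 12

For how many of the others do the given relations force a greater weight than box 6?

From box 6 the given relations immediately reach box 2, box 3.
From those, box 15, box 7 — 4 in total.
No other element is forced above box 6 by the given relations, so the count is 4.

4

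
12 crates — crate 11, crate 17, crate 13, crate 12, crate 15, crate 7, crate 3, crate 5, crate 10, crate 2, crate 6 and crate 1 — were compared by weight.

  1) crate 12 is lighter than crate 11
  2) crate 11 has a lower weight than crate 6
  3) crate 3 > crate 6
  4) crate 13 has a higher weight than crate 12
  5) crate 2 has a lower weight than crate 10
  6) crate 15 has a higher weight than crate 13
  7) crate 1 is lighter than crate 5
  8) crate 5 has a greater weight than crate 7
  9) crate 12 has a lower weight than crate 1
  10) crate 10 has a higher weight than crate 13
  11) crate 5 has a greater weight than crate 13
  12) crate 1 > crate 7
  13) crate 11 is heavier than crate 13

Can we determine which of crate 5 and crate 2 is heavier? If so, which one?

Following every chain through crate 2: above crate 2 we get crate 10.
crate 5 is not reached, and no chain runs the other way from crate 5 to crate 2.
So the given relations leave the order of crate 2 and crate 5 undetermined.

undetermined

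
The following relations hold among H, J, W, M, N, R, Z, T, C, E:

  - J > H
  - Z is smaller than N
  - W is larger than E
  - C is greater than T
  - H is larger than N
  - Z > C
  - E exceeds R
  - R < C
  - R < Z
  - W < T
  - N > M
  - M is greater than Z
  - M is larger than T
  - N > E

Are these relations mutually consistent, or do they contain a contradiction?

consistent

Every relation is compatible with R < E < W < T < C < Z < M < N < H < J; the set is consistent.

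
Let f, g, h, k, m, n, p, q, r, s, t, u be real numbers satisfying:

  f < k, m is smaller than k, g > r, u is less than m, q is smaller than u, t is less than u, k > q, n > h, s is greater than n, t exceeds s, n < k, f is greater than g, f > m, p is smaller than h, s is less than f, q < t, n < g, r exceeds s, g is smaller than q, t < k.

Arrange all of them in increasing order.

Each adjacent pair is fixed by a given relation: p < h; h < n; n < s; s < r; r < g; g < q; q < t; t < u; u < m; m < f; f < k. Chaining them end to end gives the full order.

p < h < n < s < r < g < q < t < u < m < f < k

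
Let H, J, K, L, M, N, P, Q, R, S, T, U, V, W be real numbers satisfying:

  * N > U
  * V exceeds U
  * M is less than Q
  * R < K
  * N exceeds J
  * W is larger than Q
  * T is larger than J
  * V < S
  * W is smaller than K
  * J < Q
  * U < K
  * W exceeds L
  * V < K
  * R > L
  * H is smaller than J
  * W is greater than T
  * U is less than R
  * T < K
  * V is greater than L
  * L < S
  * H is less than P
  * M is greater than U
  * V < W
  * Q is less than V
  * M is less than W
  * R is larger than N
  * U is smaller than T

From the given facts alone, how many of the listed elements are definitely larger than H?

From H the given relations immediately reach J, P.
From those, Q, N, T — 5 in total.
From those, R, V, W, K — 9 in total.
From those, S — 10 in total.
Nothing else is reachable above H; 10 in all.

10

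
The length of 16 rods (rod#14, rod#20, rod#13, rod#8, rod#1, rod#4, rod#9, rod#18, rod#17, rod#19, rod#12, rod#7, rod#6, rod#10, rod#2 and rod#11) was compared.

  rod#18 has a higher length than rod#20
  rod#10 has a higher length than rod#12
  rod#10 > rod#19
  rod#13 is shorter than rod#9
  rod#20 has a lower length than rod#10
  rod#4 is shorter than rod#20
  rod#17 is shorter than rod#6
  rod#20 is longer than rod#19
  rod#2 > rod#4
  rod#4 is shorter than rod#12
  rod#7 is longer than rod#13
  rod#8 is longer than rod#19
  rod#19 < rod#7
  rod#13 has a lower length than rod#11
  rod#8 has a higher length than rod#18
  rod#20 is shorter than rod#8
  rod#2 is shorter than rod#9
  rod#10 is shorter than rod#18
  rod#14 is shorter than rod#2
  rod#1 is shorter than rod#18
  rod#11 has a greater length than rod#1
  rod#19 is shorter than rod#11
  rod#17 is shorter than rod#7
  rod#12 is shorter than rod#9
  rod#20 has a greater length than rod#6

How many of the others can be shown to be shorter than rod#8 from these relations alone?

Directly below rod#8: rod#19, rod#20, rod#18.
One step further: rod#4, rod#6, rod#1, rod#10 (7 so far).
One step further: rod#17, rod#12 (9 so far).
No other element is forced below rod#8 by the given relations, so the count is 9.

9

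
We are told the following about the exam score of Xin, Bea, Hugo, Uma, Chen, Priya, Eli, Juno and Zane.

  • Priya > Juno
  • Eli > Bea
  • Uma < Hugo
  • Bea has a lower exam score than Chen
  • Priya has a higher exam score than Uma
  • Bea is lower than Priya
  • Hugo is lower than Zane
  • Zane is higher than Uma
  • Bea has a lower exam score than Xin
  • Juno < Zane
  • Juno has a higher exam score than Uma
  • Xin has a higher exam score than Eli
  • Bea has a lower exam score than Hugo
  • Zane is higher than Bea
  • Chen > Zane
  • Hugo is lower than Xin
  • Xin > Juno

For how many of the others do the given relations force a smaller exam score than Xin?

From Xin the given relations immediately reach Bea, Juno, Hugo, Eli.
From those, Uma — 5 in total.
No other element is forced below Xin by the given relations, so the count is 5.

5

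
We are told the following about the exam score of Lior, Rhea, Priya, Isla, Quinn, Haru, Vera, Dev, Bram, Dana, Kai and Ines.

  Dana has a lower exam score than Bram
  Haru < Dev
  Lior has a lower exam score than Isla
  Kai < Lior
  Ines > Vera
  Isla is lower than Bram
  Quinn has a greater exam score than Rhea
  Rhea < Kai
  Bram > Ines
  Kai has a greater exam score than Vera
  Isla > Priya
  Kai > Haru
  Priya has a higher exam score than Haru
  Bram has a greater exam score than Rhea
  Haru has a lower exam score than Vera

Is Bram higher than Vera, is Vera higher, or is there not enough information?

The relevant relations are Vera < Kai; Kai < Lior; Lior < Isla; Isla < Bram.
Together: Vera < Kai < Lior < Isla < Bram.
So Bram is higher.

Bram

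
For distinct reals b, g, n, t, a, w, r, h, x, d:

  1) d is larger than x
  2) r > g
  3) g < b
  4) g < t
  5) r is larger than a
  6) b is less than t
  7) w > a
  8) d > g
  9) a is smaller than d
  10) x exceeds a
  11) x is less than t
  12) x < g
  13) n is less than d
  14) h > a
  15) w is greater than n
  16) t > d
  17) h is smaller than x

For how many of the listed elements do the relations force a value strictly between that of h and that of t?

4

Chaining upward from h reaches: x, g, d, b, r.
Chaining downward from t reaches: a, x, n, g, d, b.
Strictly between h and t are those in both lists: x, g, d, b — 4 elements.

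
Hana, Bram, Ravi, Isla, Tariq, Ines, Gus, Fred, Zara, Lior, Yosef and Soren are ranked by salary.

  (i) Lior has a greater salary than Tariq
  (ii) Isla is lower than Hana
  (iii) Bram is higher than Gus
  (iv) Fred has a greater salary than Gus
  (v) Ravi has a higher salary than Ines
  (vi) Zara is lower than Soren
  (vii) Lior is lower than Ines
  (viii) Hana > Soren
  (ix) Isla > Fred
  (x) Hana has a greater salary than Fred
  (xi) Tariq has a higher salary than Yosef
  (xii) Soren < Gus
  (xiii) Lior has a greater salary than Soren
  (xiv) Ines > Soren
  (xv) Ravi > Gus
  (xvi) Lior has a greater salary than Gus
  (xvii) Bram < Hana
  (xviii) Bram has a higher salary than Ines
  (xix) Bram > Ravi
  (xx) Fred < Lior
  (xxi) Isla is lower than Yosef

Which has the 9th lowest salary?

Ines

Piecing the relations together gives one ordering: Zara < Soren < Gus < Fred < Isla < Yosef < Tariq < Lior < Ines < Ravi < Bram < Hana.
Counting 9 from the smallest end gives Ines.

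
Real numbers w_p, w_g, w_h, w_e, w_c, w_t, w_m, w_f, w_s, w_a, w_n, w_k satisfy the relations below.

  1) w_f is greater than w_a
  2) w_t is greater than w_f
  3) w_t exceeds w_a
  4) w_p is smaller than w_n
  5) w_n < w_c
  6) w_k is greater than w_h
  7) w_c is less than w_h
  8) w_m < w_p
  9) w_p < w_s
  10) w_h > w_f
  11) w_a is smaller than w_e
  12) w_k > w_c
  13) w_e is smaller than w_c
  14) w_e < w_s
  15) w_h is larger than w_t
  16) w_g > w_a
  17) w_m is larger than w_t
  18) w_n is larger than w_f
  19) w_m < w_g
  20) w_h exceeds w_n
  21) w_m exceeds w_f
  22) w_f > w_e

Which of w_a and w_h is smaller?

w_a < w_e and w_e < w_f give w_a < w_f.
With w_f < w_t: w_a < w_e < w_f < w_t.
Then w_t < w_m extends the chain to w_m.
With w_m < w_p: w_a < w_e < w_f < w_t < w_m < w_p.
Then w_p < w_n extends the chain to w_n.
Then w_n < w_c extends the chain to w_c.
With w_c < w_h: w_a < w_e < w_f < w_t < w_m < w_p < w_n < w_c < w_h.
So w_a < w_h; w_a is the smaller of the two.

w_a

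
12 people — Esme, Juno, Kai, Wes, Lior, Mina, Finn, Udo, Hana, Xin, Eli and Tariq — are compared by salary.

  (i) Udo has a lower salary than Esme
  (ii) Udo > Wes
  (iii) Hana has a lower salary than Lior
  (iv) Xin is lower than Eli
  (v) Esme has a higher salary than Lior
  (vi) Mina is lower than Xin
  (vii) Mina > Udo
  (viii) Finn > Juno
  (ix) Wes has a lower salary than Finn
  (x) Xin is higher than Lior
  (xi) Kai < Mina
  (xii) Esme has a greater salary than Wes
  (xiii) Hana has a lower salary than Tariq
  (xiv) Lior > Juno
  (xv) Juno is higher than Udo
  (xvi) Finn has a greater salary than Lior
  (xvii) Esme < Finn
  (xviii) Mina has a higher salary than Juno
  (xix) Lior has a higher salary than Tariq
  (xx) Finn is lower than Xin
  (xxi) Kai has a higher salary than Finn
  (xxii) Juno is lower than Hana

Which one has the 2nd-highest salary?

Xin

The consecutive relations fix a unique order: Wes < Udo < Juno < Hana < Tariq < Lior < Esme < Finn < Kai < Mina < Xin < Eli.
Counting 2 from the largest end gives Xin.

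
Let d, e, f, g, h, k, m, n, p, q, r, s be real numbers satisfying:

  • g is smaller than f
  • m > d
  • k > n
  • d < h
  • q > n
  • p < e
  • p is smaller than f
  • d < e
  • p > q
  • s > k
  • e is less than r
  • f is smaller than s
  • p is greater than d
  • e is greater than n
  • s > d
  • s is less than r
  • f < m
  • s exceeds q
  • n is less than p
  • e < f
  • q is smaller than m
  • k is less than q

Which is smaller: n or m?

n

Link the given pairs in sequence: n < q; q < p; p < e; e < f; f < m.
Chaining these gives n < q < p < e < f < m.
So n < m; n is the smaller of the two.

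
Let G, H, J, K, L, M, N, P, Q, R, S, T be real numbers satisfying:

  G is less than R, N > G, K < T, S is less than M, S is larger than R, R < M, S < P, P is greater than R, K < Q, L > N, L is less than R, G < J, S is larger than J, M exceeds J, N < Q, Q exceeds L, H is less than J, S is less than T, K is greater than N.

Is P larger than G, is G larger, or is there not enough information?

Link the given pairs in sequence: G < N; N < L; L < R; R < S; S < P.
Chaining these gives G < N < L < R < S < P.
So P is larger.

P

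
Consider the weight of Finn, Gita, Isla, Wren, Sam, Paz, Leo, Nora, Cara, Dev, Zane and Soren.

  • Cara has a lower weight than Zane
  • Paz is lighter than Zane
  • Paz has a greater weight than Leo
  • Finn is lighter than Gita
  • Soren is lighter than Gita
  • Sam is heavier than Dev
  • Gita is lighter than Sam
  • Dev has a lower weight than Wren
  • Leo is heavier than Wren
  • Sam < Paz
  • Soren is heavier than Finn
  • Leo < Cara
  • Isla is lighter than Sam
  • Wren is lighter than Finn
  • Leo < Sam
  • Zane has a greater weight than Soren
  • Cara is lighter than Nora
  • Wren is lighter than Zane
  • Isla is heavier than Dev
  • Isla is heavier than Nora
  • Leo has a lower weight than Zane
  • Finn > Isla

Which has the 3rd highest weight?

Piecing the relations together gives one ordering: Dev < Wren < Leo < Cara < Nora < Isla < Finn < Soren < Gita < Sam < Paz < Zane.
The 3rd largest is Sam.

Sam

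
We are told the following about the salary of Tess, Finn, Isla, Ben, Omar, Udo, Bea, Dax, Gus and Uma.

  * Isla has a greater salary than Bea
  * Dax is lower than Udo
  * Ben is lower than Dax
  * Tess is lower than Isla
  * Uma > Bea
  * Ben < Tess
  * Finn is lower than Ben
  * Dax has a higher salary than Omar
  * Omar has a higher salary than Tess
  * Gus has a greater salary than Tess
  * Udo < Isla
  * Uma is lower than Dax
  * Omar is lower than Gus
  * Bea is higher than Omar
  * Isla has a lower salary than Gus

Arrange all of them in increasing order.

Finn < Ben < Tess < Omar < Bea < Uma < Dax < Udo < Isla < Gus

Nothing is placed below Finn, so it is least; from there Finn < Ben; Ben < Tess; Tess < Omar; Omar < Bea; Bea < Uma; Uma < Dax; Dax < Udo; Udo < Isla; Isla < Gus, each given directly.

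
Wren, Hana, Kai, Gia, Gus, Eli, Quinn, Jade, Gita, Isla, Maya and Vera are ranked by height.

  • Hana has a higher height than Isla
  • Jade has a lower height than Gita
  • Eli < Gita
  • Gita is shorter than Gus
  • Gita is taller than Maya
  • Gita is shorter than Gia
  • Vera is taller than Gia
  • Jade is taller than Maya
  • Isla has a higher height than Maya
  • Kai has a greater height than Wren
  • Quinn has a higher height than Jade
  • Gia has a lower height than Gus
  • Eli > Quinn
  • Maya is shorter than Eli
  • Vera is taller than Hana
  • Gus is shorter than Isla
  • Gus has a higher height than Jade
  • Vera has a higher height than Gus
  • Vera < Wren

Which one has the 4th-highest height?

Hana

The consecutive relations fix a unique order: Maya < Jade < Quinn < Eli < Gita < Gia < Gus < Isla < Hana < Vera < Wren < Kai.
Counting 4 from the largest end gives Hana.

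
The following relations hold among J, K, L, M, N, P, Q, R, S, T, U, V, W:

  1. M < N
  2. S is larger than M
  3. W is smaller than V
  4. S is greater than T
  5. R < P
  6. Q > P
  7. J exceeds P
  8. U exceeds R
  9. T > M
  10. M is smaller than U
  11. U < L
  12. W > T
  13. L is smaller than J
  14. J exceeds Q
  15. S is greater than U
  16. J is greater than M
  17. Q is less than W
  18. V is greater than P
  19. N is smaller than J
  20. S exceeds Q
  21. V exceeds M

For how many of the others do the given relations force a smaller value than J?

7

From J the given relations immediately reach M, P, N, Q, L.
From those, R, U — 7 in total.
No other element is forced below J by the given relations, so the count is 7.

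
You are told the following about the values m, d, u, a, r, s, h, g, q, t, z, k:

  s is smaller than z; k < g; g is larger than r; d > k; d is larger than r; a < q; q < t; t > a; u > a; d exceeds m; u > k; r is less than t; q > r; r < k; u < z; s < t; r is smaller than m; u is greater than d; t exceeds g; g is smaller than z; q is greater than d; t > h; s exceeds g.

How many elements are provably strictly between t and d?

1

The relations place d below t. An element lies strictly between them when it is forced above d and also forced below t.
Above d: {u, q, z}. Below t: {h, r, k, g, m, a, s, q}.
Intersection: {q} — 1.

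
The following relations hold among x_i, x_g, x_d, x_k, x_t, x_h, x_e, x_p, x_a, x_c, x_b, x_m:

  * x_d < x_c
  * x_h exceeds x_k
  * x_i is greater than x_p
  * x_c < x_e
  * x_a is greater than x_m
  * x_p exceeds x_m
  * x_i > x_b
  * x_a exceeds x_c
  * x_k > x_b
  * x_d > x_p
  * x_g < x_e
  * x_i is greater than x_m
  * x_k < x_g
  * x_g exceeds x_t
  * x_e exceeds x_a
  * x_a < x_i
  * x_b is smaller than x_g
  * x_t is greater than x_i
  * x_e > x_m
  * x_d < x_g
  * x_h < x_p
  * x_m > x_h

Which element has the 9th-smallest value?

x_i

Piecing the relations together gives one ordering: x_b < x_k < x_h < x_m < x_p < x_d < x_c < x_a < x_i < x_t < x_g < x_e.
Counting 9 from the smallest end gives x_i.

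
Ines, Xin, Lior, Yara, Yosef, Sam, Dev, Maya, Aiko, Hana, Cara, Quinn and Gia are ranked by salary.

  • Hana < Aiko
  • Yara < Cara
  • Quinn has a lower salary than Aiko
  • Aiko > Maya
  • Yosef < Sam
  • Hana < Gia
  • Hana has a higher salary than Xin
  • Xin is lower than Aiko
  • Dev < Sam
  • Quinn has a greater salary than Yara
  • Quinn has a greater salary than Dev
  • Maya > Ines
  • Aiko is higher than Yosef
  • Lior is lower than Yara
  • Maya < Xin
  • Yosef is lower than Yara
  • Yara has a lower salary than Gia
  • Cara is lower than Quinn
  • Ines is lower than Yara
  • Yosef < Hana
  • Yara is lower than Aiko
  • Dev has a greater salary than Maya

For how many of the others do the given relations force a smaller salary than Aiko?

Directly below Aiko: Yosef, Yara, Maya, Xin, Hana, Quinn.
One step further: Lior, Ines, Dev, Cara (10 so far).
Nothing else is reachable below Aiko; 10 in all.

10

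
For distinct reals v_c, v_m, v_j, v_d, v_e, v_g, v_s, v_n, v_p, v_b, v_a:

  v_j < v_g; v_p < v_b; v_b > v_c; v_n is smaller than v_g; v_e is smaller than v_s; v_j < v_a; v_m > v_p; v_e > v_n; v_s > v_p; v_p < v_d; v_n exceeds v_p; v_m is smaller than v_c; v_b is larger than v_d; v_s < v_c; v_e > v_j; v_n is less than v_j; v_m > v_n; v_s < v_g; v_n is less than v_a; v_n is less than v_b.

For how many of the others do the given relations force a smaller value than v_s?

4

From v_s the given relations immediately reach v_p, v_e.
From those, v_n, v_j — 4 in total.
Nothing else is reachable below v_s; 4 in all.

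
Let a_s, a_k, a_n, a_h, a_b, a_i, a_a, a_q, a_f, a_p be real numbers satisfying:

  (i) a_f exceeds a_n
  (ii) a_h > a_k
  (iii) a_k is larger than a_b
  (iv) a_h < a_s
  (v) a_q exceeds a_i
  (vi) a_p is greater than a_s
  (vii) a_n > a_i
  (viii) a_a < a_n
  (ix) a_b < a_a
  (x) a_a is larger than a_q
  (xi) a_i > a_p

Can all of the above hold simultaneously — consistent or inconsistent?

consistent

Every relation is compatible with a_b < a_k < a_h < a_s < a_p < a_i < a_q < a_a < a_n < a_f; the set is consistent.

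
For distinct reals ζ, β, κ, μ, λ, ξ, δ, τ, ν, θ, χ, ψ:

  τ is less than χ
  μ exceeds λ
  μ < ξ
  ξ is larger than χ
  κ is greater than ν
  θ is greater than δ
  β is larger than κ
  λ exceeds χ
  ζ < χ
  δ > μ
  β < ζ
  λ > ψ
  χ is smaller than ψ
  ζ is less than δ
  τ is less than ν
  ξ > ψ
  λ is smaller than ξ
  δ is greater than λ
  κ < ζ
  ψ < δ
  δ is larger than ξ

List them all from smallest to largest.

τ < ν < κ < β < ζ < χ < ψ < λ < μ < ξ < δ < θ

Each adjacent pair is fixed by a given relation: τ < ν; ν < κ; κ < β; β < ζ; ζ < χ; χ < ψ; ψ < λ; λ < μ; μ < ξ; ξ < δ; δ < θ. Chaining them end to end gives the full order.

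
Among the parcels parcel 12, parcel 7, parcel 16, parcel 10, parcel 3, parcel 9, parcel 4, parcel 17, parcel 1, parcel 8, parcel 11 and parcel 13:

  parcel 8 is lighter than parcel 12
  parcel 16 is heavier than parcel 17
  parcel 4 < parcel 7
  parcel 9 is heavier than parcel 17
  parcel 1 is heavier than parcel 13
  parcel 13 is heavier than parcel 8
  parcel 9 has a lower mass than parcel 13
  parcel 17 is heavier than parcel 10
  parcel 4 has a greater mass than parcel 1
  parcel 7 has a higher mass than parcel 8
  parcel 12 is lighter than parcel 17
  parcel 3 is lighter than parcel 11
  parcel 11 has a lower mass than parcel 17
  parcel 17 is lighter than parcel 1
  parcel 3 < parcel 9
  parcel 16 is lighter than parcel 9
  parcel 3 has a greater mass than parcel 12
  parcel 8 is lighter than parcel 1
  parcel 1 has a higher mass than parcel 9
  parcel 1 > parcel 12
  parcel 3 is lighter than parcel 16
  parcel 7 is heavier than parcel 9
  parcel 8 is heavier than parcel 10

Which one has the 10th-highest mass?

parcel 12

Chaining the given pairs: parcel 10 < parcel 8 < parcel 12 < parcel 3 < parcel 11 < parcel 17 < parcel 16 < parcel 9 < parcel 13 < parcel 1 < parcel 4 < parcel 7.
The 10th largest is parcel 12.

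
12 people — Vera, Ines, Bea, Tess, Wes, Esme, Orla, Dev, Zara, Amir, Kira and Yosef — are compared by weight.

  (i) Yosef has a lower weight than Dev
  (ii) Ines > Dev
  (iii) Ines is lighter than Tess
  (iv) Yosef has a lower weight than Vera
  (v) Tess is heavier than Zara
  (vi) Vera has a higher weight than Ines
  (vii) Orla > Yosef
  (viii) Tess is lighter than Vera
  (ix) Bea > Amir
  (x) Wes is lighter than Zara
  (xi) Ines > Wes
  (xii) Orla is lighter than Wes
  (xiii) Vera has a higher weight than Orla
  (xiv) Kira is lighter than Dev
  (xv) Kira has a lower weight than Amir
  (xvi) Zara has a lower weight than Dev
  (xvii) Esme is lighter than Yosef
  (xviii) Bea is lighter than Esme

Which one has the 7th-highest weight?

Piecing the relations together gives one ordering: Kira < Amir < Bea < Esme < Yosef < Orla < Wes < Zara < Dev < Ines < Tess < Vera.
The 7th largest is Orla.

Orla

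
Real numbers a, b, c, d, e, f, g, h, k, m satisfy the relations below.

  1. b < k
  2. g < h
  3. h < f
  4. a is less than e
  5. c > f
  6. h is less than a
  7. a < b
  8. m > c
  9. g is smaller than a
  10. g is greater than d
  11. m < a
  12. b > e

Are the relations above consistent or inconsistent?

The single ordering d < g < h < f < c < m < a < e < b < k satisfies every listed relation, so no contradiction arises.

consistent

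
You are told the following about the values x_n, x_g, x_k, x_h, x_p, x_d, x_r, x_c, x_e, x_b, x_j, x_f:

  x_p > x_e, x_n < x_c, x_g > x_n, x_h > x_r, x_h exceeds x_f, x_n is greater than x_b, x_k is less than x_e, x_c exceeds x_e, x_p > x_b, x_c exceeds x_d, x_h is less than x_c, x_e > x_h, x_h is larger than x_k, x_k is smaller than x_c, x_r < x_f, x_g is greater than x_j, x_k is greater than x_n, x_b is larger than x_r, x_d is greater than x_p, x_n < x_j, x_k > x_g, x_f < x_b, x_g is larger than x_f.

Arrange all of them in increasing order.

The consecutive links are each given: x_r < x_f; x_f < x_b; x_b < x_n; x_n < x_j; x_j < x_g; x_g < x_k; x_k < x_h; x_h < x_e; x_e < x_p; x_p < x_d; x_d < x_c.

x_r < x_f < x_b < x_n < x_j < x_g < x_k < x_h < x_e < x_p < x_d < x_c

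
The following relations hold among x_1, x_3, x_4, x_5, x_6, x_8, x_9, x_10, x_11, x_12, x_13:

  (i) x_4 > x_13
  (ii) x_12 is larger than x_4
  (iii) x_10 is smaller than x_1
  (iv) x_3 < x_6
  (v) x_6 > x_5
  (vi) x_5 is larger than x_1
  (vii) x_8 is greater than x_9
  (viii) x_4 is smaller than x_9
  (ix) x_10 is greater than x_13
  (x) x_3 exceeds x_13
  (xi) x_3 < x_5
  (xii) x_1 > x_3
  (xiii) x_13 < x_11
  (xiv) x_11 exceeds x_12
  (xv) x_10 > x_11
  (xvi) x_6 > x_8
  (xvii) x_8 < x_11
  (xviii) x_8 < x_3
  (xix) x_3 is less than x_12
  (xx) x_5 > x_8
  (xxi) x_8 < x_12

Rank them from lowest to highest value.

x_13 < x_4 < x_9 < x_8 < x_3 < x_12 < x_11 < x_10 < x_1 < x_5 < x_6

The consecutive links are each given: x_13 < x_4; x_4 < x_9; x_9 < x_8; x_8 < x_3; x_3 < x_12; x_12 < x_11; x_11 < x_10; x_10 < x_1; x_1 < x_5; x_5 < x_6.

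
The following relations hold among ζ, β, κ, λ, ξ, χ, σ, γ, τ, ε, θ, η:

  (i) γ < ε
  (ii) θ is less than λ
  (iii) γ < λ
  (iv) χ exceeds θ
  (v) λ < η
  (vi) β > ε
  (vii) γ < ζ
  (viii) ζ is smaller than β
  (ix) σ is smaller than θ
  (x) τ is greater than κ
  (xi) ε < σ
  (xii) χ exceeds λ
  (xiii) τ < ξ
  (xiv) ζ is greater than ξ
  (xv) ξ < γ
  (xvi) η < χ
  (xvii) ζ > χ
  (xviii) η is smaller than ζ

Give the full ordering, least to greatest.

Each adjacent pair is fixed by a given relation: κ < τ; τ < ξ; ξ < γ; γ < ε; ε < σ; σ < θ; θ < λ; λ < η; η < χ; χ < ζ; ζ < β. Chaining them end to end gives the full order.

κ < τ < ξ < γ < ε < σ < θ < λ < η < χ < ζ < β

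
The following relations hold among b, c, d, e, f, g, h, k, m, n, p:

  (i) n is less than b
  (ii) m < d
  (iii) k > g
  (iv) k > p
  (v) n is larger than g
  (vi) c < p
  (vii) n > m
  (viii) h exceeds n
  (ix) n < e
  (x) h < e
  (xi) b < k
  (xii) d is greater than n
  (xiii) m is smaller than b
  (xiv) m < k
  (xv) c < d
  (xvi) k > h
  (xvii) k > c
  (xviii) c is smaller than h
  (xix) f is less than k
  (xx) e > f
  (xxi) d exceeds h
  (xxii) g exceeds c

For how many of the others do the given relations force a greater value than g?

6

From g the given relations immediately reach n, k.
From those, h, d, b, e — 6 in total.
No other element is forced above g by the given relations, so the count is 6.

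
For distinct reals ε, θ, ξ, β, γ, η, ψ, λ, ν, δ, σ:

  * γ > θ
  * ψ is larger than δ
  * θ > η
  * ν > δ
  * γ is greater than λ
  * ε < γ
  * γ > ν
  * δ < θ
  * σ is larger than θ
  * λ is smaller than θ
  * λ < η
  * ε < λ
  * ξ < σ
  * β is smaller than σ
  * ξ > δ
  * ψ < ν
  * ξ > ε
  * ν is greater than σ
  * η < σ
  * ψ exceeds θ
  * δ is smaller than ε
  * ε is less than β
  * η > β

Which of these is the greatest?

δ is not greatest since δ < ψ; ε is not greatest since ε < λ; β is not greatest since β < η; λ is not greatest since λ < γ; ξ is not greatest since ξ < σ; η is not greatest since η < σ; θ is not greatest since θ < ψ; σ is not greatest since σ < ν; ψ is not greatest since ψ < ν; ν is not greatest since ν < γ.
Only γ has nothing above it, so γ is the greatest.

γ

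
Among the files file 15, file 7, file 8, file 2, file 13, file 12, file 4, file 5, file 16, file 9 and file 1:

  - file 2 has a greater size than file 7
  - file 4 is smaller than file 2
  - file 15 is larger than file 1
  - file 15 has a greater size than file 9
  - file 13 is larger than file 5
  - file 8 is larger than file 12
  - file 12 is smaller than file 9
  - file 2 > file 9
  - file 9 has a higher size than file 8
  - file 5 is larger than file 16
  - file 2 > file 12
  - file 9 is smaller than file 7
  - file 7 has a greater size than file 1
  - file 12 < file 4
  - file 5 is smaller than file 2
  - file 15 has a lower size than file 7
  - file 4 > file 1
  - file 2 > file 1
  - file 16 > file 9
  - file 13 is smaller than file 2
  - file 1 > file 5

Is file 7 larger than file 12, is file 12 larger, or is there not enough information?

file 12 < file 8 and file 8 < file 9 give file 12 < file 9.
With file 9 < file 16: file 12 < file 8 < file 9 < file 16.
With file 16 < file 5: file 12 < file 8 < file 9 < file 16 < file 5.
Then file 5 < file 1 extends the chain to file 1.
With file 1 < file 15: file 12 < file 8 < file 9 < file 16 < file 5 < file 1 < file 15.
With file 15 < file 7: file 12 < file 8 < file 9 < file 16 < file 5 < file 1 < file 15 < file 7.
So file 7 is larger.

file 7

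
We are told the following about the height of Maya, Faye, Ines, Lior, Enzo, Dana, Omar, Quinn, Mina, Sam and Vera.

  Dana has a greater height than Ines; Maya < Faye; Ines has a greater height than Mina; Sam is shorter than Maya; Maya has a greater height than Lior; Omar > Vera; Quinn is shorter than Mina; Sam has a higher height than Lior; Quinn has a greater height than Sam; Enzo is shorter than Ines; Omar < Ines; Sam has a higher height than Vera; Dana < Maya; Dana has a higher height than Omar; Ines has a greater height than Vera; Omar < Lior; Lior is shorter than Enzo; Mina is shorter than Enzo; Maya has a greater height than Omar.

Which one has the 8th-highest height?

Chaining the given pairs: Vera < Omar < Lior < Sam < Quinn < Mina < Enzo < Ines < Dana < Maya < Faye.
The 8th largest is Sam.

Sam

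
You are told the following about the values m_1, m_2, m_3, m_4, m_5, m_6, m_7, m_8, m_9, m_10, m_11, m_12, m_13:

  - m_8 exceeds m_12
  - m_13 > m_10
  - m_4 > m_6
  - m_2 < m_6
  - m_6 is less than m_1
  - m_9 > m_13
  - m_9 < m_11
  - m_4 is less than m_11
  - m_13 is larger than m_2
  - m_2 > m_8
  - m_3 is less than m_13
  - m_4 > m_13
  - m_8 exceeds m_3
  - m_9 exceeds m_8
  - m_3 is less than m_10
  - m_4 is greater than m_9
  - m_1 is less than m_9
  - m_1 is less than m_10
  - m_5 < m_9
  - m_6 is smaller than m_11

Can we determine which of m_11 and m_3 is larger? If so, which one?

m_3 < m_8 and m_8 < m_2 give m_3 < m_2.
With m_2 < m_6: m_3 < m_8 < m_2 < m_6.
Then m_6 < m_1 extends the chain to m_1.
With m_1 < m_10: m_3 < m_8 < m_2 < m_6 < m_1 < m_10.
With m_10 < m_13: m_3 < m_8 < m_2 < m_6 < m_1 < m_10 < m_13.
Then m_13 < m_9 extends the chain to m_9.
With m_9 < m_4: m_3 < m_8 < m_2 < m_6 < m_1 < m_10 < m_13 < m_9 < m_4.
With m_4 < m_11: m_3 < m_8 < m_2 < m_6 < m_1 < m_10 < m_13 < m_9 < m_4 < m_11.
So m_11 is larger.

m_11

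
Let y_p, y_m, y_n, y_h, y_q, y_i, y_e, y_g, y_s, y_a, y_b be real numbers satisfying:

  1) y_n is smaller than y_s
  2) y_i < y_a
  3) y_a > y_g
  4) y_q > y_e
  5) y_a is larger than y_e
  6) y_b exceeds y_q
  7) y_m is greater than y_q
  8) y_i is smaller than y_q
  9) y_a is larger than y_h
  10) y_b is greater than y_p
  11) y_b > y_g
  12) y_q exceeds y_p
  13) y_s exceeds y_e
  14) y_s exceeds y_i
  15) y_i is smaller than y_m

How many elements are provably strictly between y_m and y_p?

1

Chaining upward from y_p reaches: y_q, y_b.
Chaining downward from y_m reaches: y_i, y_e, y_q.
Strictly between y_p and y_m are those in both lists: y_q — 1 element.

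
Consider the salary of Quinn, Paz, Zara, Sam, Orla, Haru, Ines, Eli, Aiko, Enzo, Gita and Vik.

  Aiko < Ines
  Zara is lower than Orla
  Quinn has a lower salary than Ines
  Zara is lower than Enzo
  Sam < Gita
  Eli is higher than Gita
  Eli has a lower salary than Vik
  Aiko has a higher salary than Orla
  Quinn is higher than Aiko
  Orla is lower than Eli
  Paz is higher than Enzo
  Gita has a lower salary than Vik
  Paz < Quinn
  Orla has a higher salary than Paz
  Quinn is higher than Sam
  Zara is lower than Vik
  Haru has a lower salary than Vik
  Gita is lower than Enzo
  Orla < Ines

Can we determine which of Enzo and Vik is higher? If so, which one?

The relevant relations are Enzo < Paz; Paz < Orla; Orla < Eli; Eli < Vik.
Together: Enzo < Paz < Orla < Eli < Vik.
So Vik is higher.

Vik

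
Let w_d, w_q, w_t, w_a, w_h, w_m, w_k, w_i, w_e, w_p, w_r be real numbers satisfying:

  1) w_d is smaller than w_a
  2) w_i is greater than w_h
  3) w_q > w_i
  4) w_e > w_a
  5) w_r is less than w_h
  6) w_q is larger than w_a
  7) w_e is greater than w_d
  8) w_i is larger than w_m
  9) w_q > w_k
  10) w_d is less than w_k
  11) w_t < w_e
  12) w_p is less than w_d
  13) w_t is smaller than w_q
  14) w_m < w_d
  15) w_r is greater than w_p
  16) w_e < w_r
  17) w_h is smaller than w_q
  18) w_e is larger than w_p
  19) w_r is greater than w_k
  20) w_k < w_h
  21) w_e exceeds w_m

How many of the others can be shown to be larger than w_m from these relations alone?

8

The elements the relations force above w_m are w_d, w_a, w_k, w_e, w_r, w_h, w_i, w_q — no chain reaches any other.
That is 8.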